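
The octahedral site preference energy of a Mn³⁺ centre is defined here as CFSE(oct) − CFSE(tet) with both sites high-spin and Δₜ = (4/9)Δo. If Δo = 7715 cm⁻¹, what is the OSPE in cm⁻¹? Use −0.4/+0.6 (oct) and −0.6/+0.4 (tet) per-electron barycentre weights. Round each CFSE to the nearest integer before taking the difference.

Mn³⁺: group 7, so d-count = 7 − 3 = 4.
In an octahedral site d⁴ (HS) is t₂g³ eg¹, giving CFSE(oct) = -0.6Δo = -4629 cm⁻¹.
Tetrahedral e² t₂² gives -0.4Δₜ = -0.4 × (4/9) × 7715 = -1372 cm⁻¹.
OSPE = CFSE(oct) − CFSE(tet) = -4629 − (-1372) = -3257 cm⁻¹.

-3257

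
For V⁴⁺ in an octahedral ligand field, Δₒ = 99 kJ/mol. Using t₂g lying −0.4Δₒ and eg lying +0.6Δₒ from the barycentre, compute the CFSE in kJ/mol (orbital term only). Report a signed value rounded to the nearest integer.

V is in group 5, so V⁴⁺ is d¹ (5 − 4 = 1).
Electron filling gives t₂g¹ eg⁰.
The orbital stabilization is -0.4Δₒ = -0.4 × 99 = -40 kJ/mol.

-40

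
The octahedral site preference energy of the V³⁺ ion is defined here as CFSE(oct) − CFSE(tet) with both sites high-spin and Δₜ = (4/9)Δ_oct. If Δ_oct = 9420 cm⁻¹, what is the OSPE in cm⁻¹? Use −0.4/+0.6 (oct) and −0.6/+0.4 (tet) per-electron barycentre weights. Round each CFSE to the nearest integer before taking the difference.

Group 5 minus oxidation state +3 gives a d² configuration for V³⁺.
In an octahedral site d² (HS) is t2g^2 e_g^0, giving CFSE(oct) = -0.8Δ_oct = -7536 cm⁻¹.
In a tetrahedral site the filling is e^2 t2^0: CFSE(tet) = -1.2Δₜ = -1.2 × (4/9)(9420) = -5024 cm⁻¹.
Subtracting, OSPE = -7536 − (-5024) = -2512 cm⁻¹.

-2512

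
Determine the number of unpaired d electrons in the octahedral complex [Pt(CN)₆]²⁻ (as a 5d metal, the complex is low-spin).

Each CN⁻ contributes -1; 6 × (-1) = -6. With overall charge -2, Pt is in the +4 oxidation state.
Pt⁴⁺: group 10, so d-count = 10 − 4 = 6.
Configuration: t₂g⁶ eg⁰, giving 0 unpaired electrons.

0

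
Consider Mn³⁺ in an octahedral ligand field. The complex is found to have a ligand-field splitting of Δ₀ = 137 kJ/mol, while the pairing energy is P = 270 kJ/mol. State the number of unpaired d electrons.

4

Mn is in group 7, so Mn³⁺ is d⁴ (7 − 3 = 4).
With Δ₀ < P the complex is high-spin.
Filling d⁴ accordingly: t₂g³ eg¹.
Unpaired electrons: 4.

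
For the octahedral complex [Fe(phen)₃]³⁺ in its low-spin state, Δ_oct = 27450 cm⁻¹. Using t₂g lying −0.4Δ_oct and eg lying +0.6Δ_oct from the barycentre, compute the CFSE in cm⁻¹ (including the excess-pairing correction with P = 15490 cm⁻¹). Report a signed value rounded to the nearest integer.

phen is neutral, so the +3 overall charge sits on Fe: oxidation state +3.
Group 8 minus oxidation state +3 gives a d⁵ configuration for Fe³⁺.
Configuration: t₂g⁵ eg⁰.
CFSE(orbital) = 5×(-0.4Δ_oct) + 0×(0.6Δ_oct) = -2.0Δ_oct; with Δ_oct = 27450 cm⁻¹ that is -54900 cm⁻¹.
Relative to high-spin t₂g³ eg² (0 paired), the low-spin configuration has 2 additional pairs, contributing +2 × 15490 = +30980 cm⁻¹.
Net CFSE = -54900 + 30980 = -23920 cm⁻¹.

-23920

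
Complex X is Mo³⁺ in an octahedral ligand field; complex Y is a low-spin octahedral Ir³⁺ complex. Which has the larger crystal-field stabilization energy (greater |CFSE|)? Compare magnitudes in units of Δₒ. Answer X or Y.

Y

X: Group 6 minus oxidation state +3 gives a d³ configuration for Mo³⁺; t₂g³ eg⁰, CFSE = -1.2Δₒ.
Y: Ir is in group 9, so Ir³⁺ is d⁶ (9 − 3 = 6); t₂g⁶ eg⁰, CFSE = -2.4Δₒ.
So Y has the larger |CFSE|.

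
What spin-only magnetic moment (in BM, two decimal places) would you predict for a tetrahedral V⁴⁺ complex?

V is in group 5, so V⁴⁺ is d¹ (5 − 4 = 1).
Tetrahedral splitting is small, so the complex is high-spin.
Configuration: e¹ t₂⁰ → 1 unpaired electron.
μ(spin-only) = √[1(1+2)] = √3 ≈ 1.73 BM.

1.73 BM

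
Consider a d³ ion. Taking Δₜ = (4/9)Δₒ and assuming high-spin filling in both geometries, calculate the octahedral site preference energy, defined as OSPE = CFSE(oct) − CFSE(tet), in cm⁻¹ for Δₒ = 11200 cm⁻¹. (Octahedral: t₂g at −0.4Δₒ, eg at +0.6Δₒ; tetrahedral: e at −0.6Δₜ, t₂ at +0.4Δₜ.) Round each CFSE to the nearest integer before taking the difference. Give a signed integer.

Octahedral high-spin t2g^3 e_g^0: CFSE = -1.2 × 11200 = -13440 cm⁻¹.
In a tetrahedral site the filling is e^2 t2^1: CFSE(tet) = -0.8Δₜ = -0.8 × (4/9)(11200) = -3982 cm⁻¹.
OSPE = -13440 − (-3982) = -9458 cm⁻¹.

-9458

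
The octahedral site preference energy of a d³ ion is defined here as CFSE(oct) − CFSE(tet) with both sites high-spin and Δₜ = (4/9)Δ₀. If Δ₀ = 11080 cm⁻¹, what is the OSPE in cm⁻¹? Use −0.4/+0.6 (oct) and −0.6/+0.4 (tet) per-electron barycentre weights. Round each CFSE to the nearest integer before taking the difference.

-9356

In an octahedral site d³ (HS) is t₂g³ eg⁰, giving CFSE(oct) = -1.2Δ₀ = -13296 cm⁻¹.
In a tetrahedral site the filling is e² t₂¹: CFSE(tet) = -0.8Δₜ = -0.8 × (4/9)(11080) = -3940 cm⁻¹.
OSPE = CFSE(oct) − CFSE(tet) = -13296 − (-3940) = -9356 cm⁻¹.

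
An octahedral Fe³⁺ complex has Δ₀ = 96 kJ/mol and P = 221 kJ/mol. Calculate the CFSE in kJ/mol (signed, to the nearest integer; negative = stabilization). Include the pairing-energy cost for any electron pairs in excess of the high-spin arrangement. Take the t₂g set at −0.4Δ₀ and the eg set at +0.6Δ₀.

0

Group 8 minus oxidation state +3 gives a d⁵ configuration for Fe³⁺.
With Δ₀ < P the complex is high-spin.
Configuration: t₂g³ eg².
Orbital CFSE = 0.0Δ₀ = 0.0 × 96 = 0 kJ/mol.
High-spin has no excess pairs, so no pairing correction applies.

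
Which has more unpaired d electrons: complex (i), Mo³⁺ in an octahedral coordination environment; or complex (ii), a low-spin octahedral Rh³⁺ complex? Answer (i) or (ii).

(i): Mo is in group 6, so Mo³⁺ is d³ (6 − 3 = 3); For octahedral d³ the high- and low-spin configurations coincide; t₂g³ eg⁰ → 3 unpaired.
(ii): Rh is in group 9, so Rh³⁺ is d⁶ (9 − 3 = 6); t₂g⁶ eg⁰ → 0 unpaired.
So (i) has more unpaired electrons.

(i)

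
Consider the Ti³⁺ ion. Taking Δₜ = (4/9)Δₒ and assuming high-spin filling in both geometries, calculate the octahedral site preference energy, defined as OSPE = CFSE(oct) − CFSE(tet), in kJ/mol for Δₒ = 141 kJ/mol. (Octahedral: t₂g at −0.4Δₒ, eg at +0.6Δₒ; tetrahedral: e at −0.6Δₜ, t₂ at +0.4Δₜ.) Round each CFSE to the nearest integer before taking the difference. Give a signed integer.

Ti³⁺: group 4, so d-count = 4 − 3 = 1.
Octahedral high-spin t₂g¹ eg⁰: CFSE = -0.4 × 141 = -56 kJ/mol.
In a tetrahedral site the filling is e¹ t₂⁰: CFSE(tet) = -0.6Δₜ = -0.6 × (4/9)(141) = -38 kJ/mol.
Subtracting, OSPE = -56 − (-38) = -18 kJ/mol.

-18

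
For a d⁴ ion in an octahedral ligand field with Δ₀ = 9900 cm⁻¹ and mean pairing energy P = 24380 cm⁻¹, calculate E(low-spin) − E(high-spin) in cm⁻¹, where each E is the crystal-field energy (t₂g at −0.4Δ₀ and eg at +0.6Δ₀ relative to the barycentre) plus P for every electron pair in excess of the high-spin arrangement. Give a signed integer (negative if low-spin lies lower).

14480

High-spin d⁴ fills as t₂g³ eg¹ with CFSE 3(−0.4) + 1(+0.6) = -0.6Δ₀ = -5940 cm⁻¹.
Low-spin t₂g⁴ eg⁰ gives -1.6Δ₀ = -15840 cm⁻¹, but forming 1 extra pair costs 1P = 24380 cm⁻¹, so E(LS) = -15840 + 24380 = 8540 cm⁻¹.
The difference is 8540 − (-5940) = 14480 cm⁻¹, so high-spin lies lower.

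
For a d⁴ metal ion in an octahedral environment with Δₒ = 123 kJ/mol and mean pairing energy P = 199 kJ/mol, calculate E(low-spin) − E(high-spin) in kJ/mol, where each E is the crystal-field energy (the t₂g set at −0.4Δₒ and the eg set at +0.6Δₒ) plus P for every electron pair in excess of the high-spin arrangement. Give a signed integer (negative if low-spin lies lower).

High-spin d⁴ fills as t₂g³ eg¹ with CFSE 3(−0.4) + 1(+0.6) = -0.6Δₒ = -74 kJ/mol.
For low-spin the configuration is t₂g⁴ eg⁰: orbital energy -1.6 × 123 = -197 kJ/mol, and 1 additional pair relative to high-spin adds 199 kJ/mol, giving 2 kJ/mol.
Thus E(LS) − E(HS) = 76 kJ/mol.

76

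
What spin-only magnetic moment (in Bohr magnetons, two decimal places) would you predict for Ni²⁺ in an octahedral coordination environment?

Ni is in group 10, so Ni²⁺ is d⁸ (10 − 2 = 8).
For octahedral d⁸ the high- and low-spin configurations coincide.
Configuration: t₂g⁶ eg² → 2 unpaired electrons.
μ(spin-only) = √[2(2+2)] = √8 ≈ 2.83 Bohr magnetons.

2.83 Bohr magnetons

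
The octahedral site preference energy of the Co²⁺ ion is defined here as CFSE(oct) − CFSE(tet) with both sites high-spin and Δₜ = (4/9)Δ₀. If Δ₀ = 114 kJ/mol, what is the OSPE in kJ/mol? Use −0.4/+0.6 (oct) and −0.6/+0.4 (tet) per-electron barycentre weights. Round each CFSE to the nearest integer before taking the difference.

-30

Co²⁺: group 9, so d-count = 9 − 2 = 7.
Octahedral high-spin t₂g⁵ eg²: CFSE = -0.8 × 114 = -91 kJ/mol.
Tetrahedral e⁴ t₂³ gives -1.2Δₜ = -1.2 × (4/9) × 114 = -61 kJ/mol.
Subtracting, OSPE = -91 − (-61) = -30 kJ/mol.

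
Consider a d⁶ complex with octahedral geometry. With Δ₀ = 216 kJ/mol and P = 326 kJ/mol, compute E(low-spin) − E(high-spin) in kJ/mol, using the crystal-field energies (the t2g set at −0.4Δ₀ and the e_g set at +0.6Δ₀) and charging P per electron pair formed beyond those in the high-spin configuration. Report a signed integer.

220

High-spin: t2g^4 e_g^2, CFSE = -0.4Δ₀ = -86 kJ/mol.
For low-spin the configuration is t2g^6 e_g^0: orbital energy -2.4 × 216 = -518 kJ/mol, and 2 additional pairs relative to high-spin add 652 kJ/mol, giving 134 kJ/mol.
Thus E(LS) − E(HS) = 220 kJ/mol.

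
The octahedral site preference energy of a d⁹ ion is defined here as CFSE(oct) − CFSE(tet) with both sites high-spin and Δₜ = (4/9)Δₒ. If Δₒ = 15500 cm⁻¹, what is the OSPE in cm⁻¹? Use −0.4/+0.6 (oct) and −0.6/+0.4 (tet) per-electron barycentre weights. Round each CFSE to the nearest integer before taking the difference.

Octahedral high-spin t2g^6 e_g^3: CFSE = -0.6 × 15500 = -9300 cm⁻¹.
In a tetrahedral site the filling is e^4 t2^5: CFSE(tet) = -0.4Δₜ = -0.4 × (4/9)(15500) = -2756 cm⁻¹.
OSPE = -9300 − (-2756) = -6544 cm⁻¹.

-6544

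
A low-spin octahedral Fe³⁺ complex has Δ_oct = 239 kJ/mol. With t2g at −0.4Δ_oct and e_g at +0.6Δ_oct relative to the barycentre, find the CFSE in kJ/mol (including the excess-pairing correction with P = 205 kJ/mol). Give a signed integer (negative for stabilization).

Fe sits in group 8; removing 3 electrons leaves Fe³⁺ with 8 − 3 = 5 d electrons.
Configuration: t2g^5 e_g^0.
CFSE(orbital) = 5×(-0.4Δ_oct) + 0×(0.6Δ_oct) = -2.0Δ_oct; with Δ_oct = 239 kJ/mol that is -478 kJ/mol.
Pairing penalty: 2 pairs vs 0 in the high-spin reference → 2 extra × P = 410 kJ/mol.
Overall CFSE = -478 + 410 = -68 kJ/mol.

-68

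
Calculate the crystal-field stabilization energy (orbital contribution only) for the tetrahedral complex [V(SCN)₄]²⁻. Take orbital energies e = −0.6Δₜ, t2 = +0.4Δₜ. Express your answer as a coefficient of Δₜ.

Each SCN⁻ contributes -1; 4 × (-1) = -4. With overall charge -2, V is in the +2 oxidation state.
V sits in group 5; removing 2 electrons leaves V²⁺ with 5 − 2 = 3 d electrons.
Tetrahedral fields are weak (Δₜ ≈ 4/9 Δₒ), so electrons fill high-spin.
Configuration: e^2 t2^1.
CFSE = 2(-0.6Δₜ) + 1(0.4Δₜ) = -1.2Δₜ + 0.4Δₜ = -0.8Δₜ.

-0.8 Δₜ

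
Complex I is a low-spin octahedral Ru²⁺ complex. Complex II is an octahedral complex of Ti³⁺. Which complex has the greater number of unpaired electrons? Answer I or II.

II

I: Group 8 minus oxidation state +2 gives a d⁶ configuration for Ru²⁺; t₂g⁶ eg⁰ → 0 unpaired.
II: Group 4 minus oxidation state +3 gives a d¹ configuration for Ti³⁺; t2g^1 e_g^0 → 1 unpaired.
So II has more unpaired electrons.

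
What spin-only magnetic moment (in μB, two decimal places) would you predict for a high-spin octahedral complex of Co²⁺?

Co²⁺: group 9, so d-count = 9 − 2 = 7.
Configuration: t₂g⁵ eg² → 3 unpaired electrons.
μ(spin-only) = √[3(3+2)] = √15 ≈ 3.87 μB.

3.87 μB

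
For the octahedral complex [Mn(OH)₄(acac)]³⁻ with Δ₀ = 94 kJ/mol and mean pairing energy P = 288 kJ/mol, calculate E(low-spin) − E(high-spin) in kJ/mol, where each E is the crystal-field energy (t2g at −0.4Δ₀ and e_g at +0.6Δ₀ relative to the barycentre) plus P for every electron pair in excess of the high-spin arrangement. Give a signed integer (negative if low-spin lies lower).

Ligand charges: 4×(-1) from OH⁻ and 1×(-1) from acac⁻ sum to -5; with overall charge -3, Mn is +2.
Mn sits in group 7; removing 2 electrons leaves Mn²⁺ with 7 − 2 = 5 d electrons.
High-spin: t2g^3 e_g^2, CFSE = 0.0Δ₀ = 0 kJ/mol.
Low-spin t2g^5 e_g^0 gives -2.0Δ₀ = -188 kJ/mol, but forming 2 extra pairs costs 2P = 576 kJ/mol, so E(LS) = -188 + 576 = 388 kJ/mol.
The difference is 388 − (0) = 388 kJ/mol, so high-spin lies lower.

388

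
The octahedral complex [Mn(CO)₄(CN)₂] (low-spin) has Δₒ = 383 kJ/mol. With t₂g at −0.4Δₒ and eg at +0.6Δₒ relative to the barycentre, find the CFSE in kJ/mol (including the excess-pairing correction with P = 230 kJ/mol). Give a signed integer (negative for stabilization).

-306

Ligand charges: 4×(+0) from CO and 2×(-1) from CN⁻ sum to -2; with overall charge +0, Mn is +2.
Mn²⁺: group 7, so d-count = 7 − 2 = 5.
Configuration: t₂g⁵ eg⁰.
CFSE(orbital) = 5×(-0.4Δₒ) + 0×(0.6Δₒ) = -2.0Δₒ; with Δₒ = 383 kJ/mol that is -766 kJ/mol.
Pairing penalty: 2 pairs vs 0 in the high-spin reference → 2 extra × P = 460 kJ/mol.
Net CFSE = -766 + 460 = -306 kJ/mol.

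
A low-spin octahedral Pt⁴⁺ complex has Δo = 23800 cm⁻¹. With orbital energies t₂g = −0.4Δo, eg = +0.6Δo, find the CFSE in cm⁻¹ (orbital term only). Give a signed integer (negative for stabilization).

-57120

Group 10 minus oxidation state +4 gives a d⁶ configuration for Pt⁴⁺.
Configuration: t₂g⁶ eg⁰.
The orbital stabilization is -2.4Δo = -2.4 × 23800 = -57120 cm⁻¹.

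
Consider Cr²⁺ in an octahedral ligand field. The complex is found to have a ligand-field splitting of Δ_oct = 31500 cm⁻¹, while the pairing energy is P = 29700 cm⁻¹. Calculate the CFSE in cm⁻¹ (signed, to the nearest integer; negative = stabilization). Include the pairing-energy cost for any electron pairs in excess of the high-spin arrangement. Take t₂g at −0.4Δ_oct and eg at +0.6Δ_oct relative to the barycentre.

Cr is in group 6, so Cr²⁺ is d⁴ (6 − 2 = 4).
Δ_oct > P, so pairing is preferred: the ground state is low-spin.
Filling d⁴ accordingly: t₂g⁴ eg⁰.
Orbital CFSE = -1.6Δ_oct = -1.6 × 31500 = -50400 cm⁻¹.
Excess pairs vs high-spin: 1 − 0 = 1; pairing cost = +29700 cm⁻¹.
Net CFSE = -50400 + 29700 = -20700 cm⁻¹.

-20700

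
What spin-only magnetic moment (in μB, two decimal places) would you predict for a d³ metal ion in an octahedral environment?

For octahedral d³ the high- and low-spin configurations coincide.
Configuration: t₂g³ eg⁰ → 3 unpaired electrons.
μ(spin-only) = √[3(3+2)] = √15 ≈ 3.87 μB.

3.87 μB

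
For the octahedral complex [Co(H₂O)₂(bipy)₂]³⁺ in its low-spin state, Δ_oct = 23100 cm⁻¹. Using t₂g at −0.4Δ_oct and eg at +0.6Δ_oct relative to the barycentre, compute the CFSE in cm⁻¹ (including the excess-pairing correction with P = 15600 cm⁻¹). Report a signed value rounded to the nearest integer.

-24240

Ligand charges: 2×(+0) from H₂O and 2×(+0) from bipy sum to +0; with overall charge +3, Co is +3.
Co³⁺: group 9, so d-count = 9 − 3 = 6.
The d⁶ electrons fill as t₂g⁶ eg⁰.
CFSE(orbital) = 6×(-0.4Δ_oct) + 0×(0.6Δ_oct) = -2.4Δ_oct; with Δ_oct = 23100 cm⁻¹ that is -55440 cm⁻¹.
Relative to high-spin t₂g⁴ eg² (1 paired), the low-spin configuration has 2 additional pairs, contributing +2 × 15600 = +31200 cm⁻¹.
Combining: -55440 + 31200 = -24240 cm⁻¹.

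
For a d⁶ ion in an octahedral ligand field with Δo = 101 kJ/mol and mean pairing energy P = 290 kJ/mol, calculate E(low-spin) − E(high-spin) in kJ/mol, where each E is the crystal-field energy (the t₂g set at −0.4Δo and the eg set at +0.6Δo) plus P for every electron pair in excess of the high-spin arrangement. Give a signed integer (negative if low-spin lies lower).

In the high-spin limit (t₂g⁴ eg²) the orbital term is -0.4Δo = -40 kJ/mol, with no excess pairing.
For low-spin the configuration is t₂g⁶ eg⁰: orbital energy -2.4 × 101 = -242 kJ/mol, and 2 additional pairs relative to high-spin add 580 kJ/mol, giving 338 kJ/mol.
Thus E(LS) − E(HS) = 378 kJ/mol.

378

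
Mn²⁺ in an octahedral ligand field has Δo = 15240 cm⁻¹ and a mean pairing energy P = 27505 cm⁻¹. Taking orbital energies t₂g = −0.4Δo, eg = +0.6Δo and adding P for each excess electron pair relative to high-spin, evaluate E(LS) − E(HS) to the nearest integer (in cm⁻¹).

Group 7 minus oxidation state +2 gives a d⁵ configuration for Mn²⁺.
In the high-spin limit (t₂g³ eg²) the orbital term is 0.0Δo = 0 cm⁻¹, with no excess pairing.
Low-spin: t₂g⁵ eg⁰, orbital CFSE = -2.0Δo = -30480 cm⁻¹; plus 2 excess pairs × P = +55010 cm⁻¹; total 24530 cm⁻¹.
Thus E(LS) − E(HS) = 24530 cm⁻¹.

24530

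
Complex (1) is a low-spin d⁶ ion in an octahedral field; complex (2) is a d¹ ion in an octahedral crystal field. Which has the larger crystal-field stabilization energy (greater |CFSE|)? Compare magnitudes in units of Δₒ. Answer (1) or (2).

(1): t2g^6 e_g^0, CFSE = -2.4Δₒ.
(2): For octahedral d¹ the high- and low-spin configurations coincide; t₂g¹ eg⁰, CFSE = -0.4Δₒ.
So (1) has the larger |CFSE|.

(1)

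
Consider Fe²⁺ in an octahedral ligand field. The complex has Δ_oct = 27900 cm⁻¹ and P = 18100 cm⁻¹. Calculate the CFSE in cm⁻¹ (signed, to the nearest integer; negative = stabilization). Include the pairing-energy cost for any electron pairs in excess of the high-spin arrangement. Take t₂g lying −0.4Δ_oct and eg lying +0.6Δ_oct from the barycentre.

-30760

Fe²⁺: group 8, so d-count = 8 − 2 = 6.
With Δ_oct > P the complex is low-spin.
Filling d⁶ accordingly: t₂g⁶ eg⁰.
Orbital CFSE = -2.4Δ_oct = -2.4 × 27900 = -66960 cm⁻¹.
Excess pairs vs high-spin: 3 − 1 = 2; pairing cost = +36200 cm⁻¹.
Net CFSE = -66960 + 36200 = -30760 cm⁻¹.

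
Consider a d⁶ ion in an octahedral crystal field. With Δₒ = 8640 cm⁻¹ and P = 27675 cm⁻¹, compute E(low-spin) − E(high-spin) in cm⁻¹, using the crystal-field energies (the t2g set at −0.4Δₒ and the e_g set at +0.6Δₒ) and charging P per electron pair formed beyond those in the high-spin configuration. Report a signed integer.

38070

In the high-spin limit (t2g^4 e_g^2) the orbital term is -0.4Δₒ = -3456 cm⁻¹, with no excess pairing.
For low-spin the configuration is t2g^6 e_g^0: orbital energy -2.4 × 8640 = -20736 cm⁻¹, and 2 additional pairs relative to high-spin add 55350 cm⁻¹, giving 34614 cm⁻¹.
The difference is 34614 − (-3456) = 38070 cm⁻¹, so high-spin lies lower.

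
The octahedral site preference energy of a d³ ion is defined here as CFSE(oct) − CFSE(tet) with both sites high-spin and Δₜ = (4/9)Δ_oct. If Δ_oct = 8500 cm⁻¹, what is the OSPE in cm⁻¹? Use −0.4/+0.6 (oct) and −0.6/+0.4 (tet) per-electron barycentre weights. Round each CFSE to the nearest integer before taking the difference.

-7178

In an octahedral site d³ (HS) is t₂g³ eg⁰, giving CFSE(oct) = -1.2Δ_oct = -10200 cm⁻¹.
Tetrahedral: e² t₂¹, CFSE = 2(−0.6) + 1(+0.4) = -0.8Δₜ = -0.8 × (4/9) × 8500 = -3022 cm⁻¹.
OSPE = CFSE(oct) − CFSE(tet) = -10200 − (-3022) = -7178 cm⁻¹.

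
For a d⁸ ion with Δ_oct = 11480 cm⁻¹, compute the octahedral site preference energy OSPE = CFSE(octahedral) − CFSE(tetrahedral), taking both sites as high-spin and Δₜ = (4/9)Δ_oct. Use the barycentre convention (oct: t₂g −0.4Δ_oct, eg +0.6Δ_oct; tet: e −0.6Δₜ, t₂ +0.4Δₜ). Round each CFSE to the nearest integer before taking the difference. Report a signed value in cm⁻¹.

-9694

In an octahedral site d⁸ (HS) is t2g^6 e_g^2, giving CFSE(oct) = -1.2Δ_oct = -13776 cm⁻¹.
In a tetrahedral site the filling is e^4 t2^4: CFSE(tet) = -0.8Δₜ = -0.8 × (4/9)(11480) = -4082 cm⁻¹.
OSPE = -13776 − (-4082) = -9694 cm⁻¹.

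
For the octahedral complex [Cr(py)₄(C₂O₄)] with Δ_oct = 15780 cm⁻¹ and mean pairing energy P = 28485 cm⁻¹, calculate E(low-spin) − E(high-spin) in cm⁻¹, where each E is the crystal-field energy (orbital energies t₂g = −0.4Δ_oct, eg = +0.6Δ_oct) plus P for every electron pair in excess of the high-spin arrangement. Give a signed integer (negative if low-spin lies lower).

Ligand charges: 4×(+0) from py and 1×(-2) from C₂O₄²⁻ sum to -2; with overall charge +0, Cr is +2.
Group 6 minus oxidation state +2 gives a d⁴ configuration for Cr²⁺.
High-spin: t₂g³ eg¹, CFSE = -0.6Δ_oct = -9468 cm⁻¹.
For low-spin the configuration is t₂g⁴ eg⁰: orbital energy -1.6 × 15780 = -25248 cm⁻¹, and 1 additional pair relative to high-spin adds 28485 cm⁻¹, giving 3237 cm⁻¹.
E(LS) − E(HS) = 3237 − (-9468) = 12705 cm⁻¹.

12705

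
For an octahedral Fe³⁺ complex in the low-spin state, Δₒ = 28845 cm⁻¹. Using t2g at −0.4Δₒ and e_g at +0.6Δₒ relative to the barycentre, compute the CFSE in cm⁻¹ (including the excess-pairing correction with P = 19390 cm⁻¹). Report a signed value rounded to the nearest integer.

Fe³⁺: group 8, so d-count = 8 − 3 = 5.
Electron filling gives t2g^5 e_g^0.
The orbital stabilization is -2.0Δₒ = -2.0 × 28845 = -57690 cm⁻¹.
Pairing penalty: 2 pairs vs 0 in the high-spin reference → 2 extra × P = 38780 cm⁻¹.
Overall CFSE = -57690 + 38780 = -18910 cm⁻¹.

-18910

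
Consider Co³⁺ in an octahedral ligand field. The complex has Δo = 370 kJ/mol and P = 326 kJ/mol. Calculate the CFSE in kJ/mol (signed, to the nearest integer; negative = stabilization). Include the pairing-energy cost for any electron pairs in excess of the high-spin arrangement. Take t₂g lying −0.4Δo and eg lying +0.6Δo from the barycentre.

-236

Co is in group 9, so Co³⁺ is d⁶ (9 − 3 = 6).
Δo > P, so pairing is preferred: the ground state is low-spin.
Filling d⁶ accordingly: t₂g⁶ eg⁰.
Orbital CFSE = -2.4Δo = -2.4 × 370 = -888 kJ/mol.
Excess pairs vs high-spin: 3 − 1 = 2; pairing cost = +652 kJ/mol.
Net CFSE = -888 + 652 = -236 kJ/mol.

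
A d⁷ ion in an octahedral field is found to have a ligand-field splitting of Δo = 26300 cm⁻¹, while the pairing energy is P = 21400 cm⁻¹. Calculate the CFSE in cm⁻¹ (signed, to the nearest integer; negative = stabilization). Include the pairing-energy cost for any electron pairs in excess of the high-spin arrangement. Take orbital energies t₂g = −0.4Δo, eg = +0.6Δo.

Since Δo = 26300 cm⁻¹ > P = 21400 cm⁻¹, the complex adopts the low-spin configuration.
Configuration: t₂g⁶ eg¹.
Orbital CFSE = -1.8Δo = -1.8 × 26300 = -47340 cm⁻¹.
Excess pairs vs high-spin: 3 − 2 = 1; pairing cost = +21400 cm⁻¹.
Net CFSE = -47340 + 21400 = -25940 cm⁻¹.

-25940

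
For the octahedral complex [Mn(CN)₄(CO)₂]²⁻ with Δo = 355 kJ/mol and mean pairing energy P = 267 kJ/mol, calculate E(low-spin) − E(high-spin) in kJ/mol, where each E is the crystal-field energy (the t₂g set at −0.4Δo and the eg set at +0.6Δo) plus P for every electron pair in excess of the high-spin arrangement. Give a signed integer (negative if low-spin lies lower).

Ligand charges: 4×(-1) from CN⁻ and 2×(+0) from CO sum to -4; with overall charge -2, Mn is +2.
Mn sits in group 7; removing 2 electrons leaves Mn²⁺ with 7 − 2 = 5 d electrons.
High-spin: t₂g³ eg², CFSE = 0.0Δo = 0 kJ/mol.
For low-spin the configuration is t₂g⁵ eg⁰: orbital energy -2.0 × 355 = -710 kJ/mol, and 2 additional pairs relative to high-spin add 534 kJ/mol, giving -176 kJ/mol.
The difference is -176 − (0) = -176 kJ/mol, so low-spin lies lower.

-176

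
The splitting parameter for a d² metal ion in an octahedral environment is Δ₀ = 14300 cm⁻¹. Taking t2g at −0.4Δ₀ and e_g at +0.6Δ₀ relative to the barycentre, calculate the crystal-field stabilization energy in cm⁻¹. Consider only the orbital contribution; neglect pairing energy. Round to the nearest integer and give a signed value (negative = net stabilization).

For octahedral d² the high- and low-spin configurations coincide.
Electron filling gives t2g^2 e_g^0.
CFSE(orbital) = 2×(-0.4Δ₀) + 0×(0.6Δ₀) = -0.8Δ₀; with Δ₀ = 14300 cm⁻¹ that is -11440 cm⁻¹.

-11440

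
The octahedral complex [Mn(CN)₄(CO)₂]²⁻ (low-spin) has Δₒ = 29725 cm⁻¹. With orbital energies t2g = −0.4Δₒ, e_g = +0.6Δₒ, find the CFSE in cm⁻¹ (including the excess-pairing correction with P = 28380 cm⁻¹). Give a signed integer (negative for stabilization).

-2690

Ligand charges: 4×(-1) from CN⁻ and 2×(+0) from CO sum to -4; with overall charge -2, Mn is +2.
Group 7 minus oxidation state +2 gives a d⁵ configuration for Mn²⁺.
Configuration: t2g^5 e_g^0.
CFSE(orbital) = 5×(-0.4Δₒ) + 0×(0.6Δₒ) = -2.0Δₒ; with Δₒ = 29725 cm⁻¹ that is -59450 cm⁻¹.
High-spin d⁵ would be t2g^3 e_g^2 with 0 pairs; low-spin has 2, so 2 excess pairs cost +2P = +56760 cm⁻¹.
Combining: -59450 + 56760 = -2690 cm⁻¹.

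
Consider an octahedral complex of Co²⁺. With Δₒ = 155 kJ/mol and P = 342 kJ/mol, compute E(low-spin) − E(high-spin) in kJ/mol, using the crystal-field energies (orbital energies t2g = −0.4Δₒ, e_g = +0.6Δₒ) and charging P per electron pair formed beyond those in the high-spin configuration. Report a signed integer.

187

Co²⁺: group 9, so d-count = 9 − 2 = 7.
High-spin d⁷ fills as t2g^5 e_g^2 with CFSE 5(−0.4) + 2(+0.6) = -0.8Δₒ = -124 kJ/mol.
For low-spin the configuration is t2g^6 e_g^1: orbital energy -1.8 × 155 = -279 kJ/mol, and 1 additional pair relative to high-spin adds 342 kJ/mol, giving 63 kJ/mol.
E(LS) − E(HS) = 63 − (-124) = 187 kJ/mol.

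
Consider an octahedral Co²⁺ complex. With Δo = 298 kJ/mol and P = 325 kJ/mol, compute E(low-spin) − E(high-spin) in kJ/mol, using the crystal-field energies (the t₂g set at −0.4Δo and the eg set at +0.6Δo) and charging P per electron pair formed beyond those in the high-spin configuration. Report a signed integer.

Co is in group 9, so Co²⁺ is d⁷ (9 − 2 = 7).
In the high-spin limit (t₂g⁵ eg²) the orbital term is -0.8Δo = -238 kJ/mol, with no excess pairing.
For low-spin the configuration is t₂g⁶ eg¹: orbital energy -1.8 × 298 = -536 kJ/mol, and 1 additional pair relative to high-spin adds 325 kJ/mol, giving -211 kJ/mol.
The difference is -211 − (-238) = 27 kJ/mol, so high-spin lies lower.

27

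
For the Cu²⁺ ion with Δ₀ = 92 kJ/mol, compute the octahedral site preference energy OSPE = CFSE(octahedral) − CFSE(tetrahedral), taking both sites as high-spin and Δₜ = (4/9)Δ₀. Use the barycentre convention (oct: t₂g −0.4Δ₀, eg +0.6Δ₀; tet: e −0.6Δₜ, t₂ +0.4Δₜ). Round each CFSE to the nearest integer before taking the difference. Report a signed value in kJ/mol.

Cu is in group 11, so Cu²⁺ is d⁹ (11 − 2 = 9).
Octahedral high-spin t₂g⁶ eg³: CFSE = -0.6 × 92 = -55 kJ/mol.
In a tetrahedral site the filling is e⁴ t₂⁵: CFSE(tet) = -0.4Δₜ = -0.4 × (4/9)(92) = -16 kJ/mol.
OSPE = CFSE(oct) − CFSE(tet) = -55 − (-16) = -39 kJ/mol.

-39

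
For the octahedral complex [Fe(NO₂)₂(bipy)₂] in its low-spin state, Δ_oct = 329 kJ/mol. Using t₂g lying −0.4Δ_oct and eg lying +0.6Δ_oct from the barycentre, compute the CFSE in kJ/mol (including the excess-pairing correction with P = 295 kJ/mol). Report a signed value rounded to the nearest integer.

Ligand charges: 2×(-1) from NO₂⁻ and 2×(+0) from bipy sum to -2; with overall charge +0, Fe is +2.
Fe sits in group 8; removing 2 electrons leaves Fe²⁺ with 8 − 2 = 6 d electrons.
Configuration: t₂g⁶ eg⁰.
CFSE(orbital) = 6×(-0.4Δ_oct) + 0×(0.6Δ_oct) = -2.4Δ_oct; with Δ_oct = 329 kJ/mol that is -790 kJ/mol.
High-spin d⁶ would be t₂g⁴ eg² with 1 pair; low-spin has 3, so 2 excess pairs cost +2P = +590 kJ/mol.
Overall CFSE = -790 + 590 = -200 kJ/mol.

-200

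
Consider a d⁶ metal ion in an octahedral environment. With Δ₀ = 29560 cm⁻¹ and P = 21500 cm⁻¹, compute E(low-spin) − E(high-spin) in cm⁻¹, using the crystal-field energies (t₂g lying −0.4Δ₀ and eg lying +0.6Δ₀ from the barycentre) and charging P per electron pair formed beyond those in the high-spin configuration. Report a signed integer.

-16120

In the high-spin limit (t₂g⁴ eg²) the orbital term is -0.4Δ₀ = -11824 cm⁻¹, with no excess pairing.
For low-spin the configuration is t₂g⁶ eg⁰: orbital energy -2.4 × 29560 = -70944 cm⁻¹, and 2 additional pairs relative to high-spin add 43000 cm⁻¹, giving -27944 cm⁻¹.
The difference is -27944 − (-11824) = -16120 cm⁻¹, so low-spin lies lower.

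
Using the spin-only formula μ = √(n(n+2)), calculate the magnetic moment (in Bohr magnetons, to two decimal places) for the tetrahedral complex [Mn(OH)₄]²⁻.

5.92 Bohr magnetons

Each OH⁻ contributes -1; 4 × (-1) = -4. With overall charge -2, Mn is in the +2 oxidation state.
Mn²⁺: group 7, so d-count = 7 − 2 = 5.
Tetrahedral splitting is small, so the complex is high-spin.
Configuration: e^2 t2^3 → 5 unpaired electrons.
μ(spin-only) = √[5(5+2)] = √35 ≈ 5.92 Bohr magnetons.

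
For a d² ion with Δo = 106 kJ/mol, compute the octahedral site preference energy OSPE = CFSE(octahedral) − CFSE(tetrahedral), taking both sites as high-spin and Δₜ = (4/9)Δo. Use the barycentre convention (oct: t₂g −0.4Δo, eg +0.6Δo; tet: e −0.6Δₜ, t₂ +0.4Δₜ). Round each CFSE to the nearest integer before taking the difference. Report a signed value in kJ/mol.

In an octahedral site d² (HS) is t2g^2 e_g^0, giving CFSE(oct) = -0.8Δo = -85 kJ/mol.
In a tetrahedral site the filling is e^2 t2^0: CFSE(tet) = -1.2Δₜ = -1.2 × (4/9)(106) = -57 kJ/mol.
Subtracting, OSPE = -85 − (-57) = -28 kJ/mol.

-28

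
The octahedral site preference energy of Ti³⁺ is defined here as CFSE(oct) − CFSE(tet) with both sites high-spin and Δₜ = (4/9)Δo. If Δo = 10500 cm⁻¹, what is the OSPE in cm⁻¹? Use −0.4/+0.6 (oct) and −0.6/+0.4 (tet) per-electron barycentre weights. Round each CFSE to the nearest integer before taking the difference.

-1400

Ti³⁺: group 4, so d-count = 4 − 3 = 1.
Octahedral (high-spin): t2g^1 e_g^0, CFSE = 1(−0.4) + 0(+0.6) = -0.4Δo = -0.4 × 10500 = -4200 cm⁻¹.
Tetrahedral: e^1 t2^0, CFSE = 1(−0.6) + 0(+0.4) = -0.6Δₜ = -0.6 × (4/9) × 10500 = -2800 cm⁻¹.
OSPE = CFSE(oct) − CFSE(tet) = -4200 − (-2800) = -1400 cm⁻¹.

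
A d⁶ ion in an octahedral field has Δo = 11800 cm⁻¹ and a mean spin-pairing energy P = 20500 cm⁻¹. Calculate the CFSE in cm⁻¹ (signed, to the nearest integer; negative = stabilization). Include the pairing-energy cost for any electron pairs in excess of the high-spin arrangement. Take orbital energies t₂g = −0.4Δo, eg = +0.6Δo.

Since Δo = 11800 cm⁻¹ < P = 20500 cm⁻¹, the complex adopts the high-spin configuration.
Filling d⁶ accordingly: t₂g⁴ eg².
Orbital CFSE = -0.4Δo = -0.4 × 11800 = -4720 cm⁻¹.
High-spin has no excess pairs, so no pairing correction applies.

-4720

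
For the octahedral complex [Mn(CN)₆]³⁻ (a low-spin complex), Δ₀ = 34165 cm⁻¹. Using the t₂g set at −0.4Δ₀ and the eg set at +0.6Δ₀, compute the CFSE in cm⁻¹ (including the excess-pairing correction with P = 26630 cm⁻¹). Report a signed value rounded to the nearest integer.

-28034

Each CN⁻ contributes -1; 6 × (-1) = -6. With overall charge -3, Mn is in the +3 oxidation state.
Group 7 minus oxidation state +3 gives a d⁴ configuration for Mn³⁺.
Configuration: t₂g⁴ eg⁰.
The orbital stabilization is -1.6Δ₀ = -1.6 × 34165 = -54664 cm⁻¹.
Pairing penalty: 1 pair vs 0 in the high-spin reference → 1 extra × P = 26630 cm⁻¹.
Net CFSE = -54664 + 26630 = -28034 cm⁻¹.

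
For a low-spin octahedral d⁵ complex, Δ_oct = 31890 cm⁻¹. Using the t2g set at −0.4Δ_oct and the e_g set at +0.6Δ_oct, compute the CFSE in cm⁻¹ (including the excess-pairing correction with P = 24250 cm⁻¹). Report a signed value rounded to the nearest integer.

Electron filling gives t2g^5 e_g^0.
CFSE(orbital) = 5×(-0.4Δ_oct) + 0×(0.6Δ_oct) = -2.0Δ_oct; with Δ_oct = 31890 cm⁻¹ that is -63780 cm⁻¹.
High-spin d⁵ would be t2g^3 e_g^2 with 0 pairs; low-spin has 2, so 2 excess pairs cost +2P = +48500 cm⁻¹.
Overall CFSE = -63780 + 48500 = -15280 cm⁻¹.

-15280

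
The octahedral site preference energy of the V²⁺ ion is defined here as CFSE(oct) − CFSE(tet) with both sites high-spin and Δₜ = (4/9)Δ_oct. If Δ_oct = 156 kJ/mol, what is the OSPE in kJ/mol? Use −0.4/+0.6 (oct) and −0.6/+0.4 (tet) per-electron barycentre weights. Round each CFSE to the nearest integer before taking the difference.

-132

Group 5 minus oxidation state +2 gives a d³ configuration for V²⁺.
Octahedral (high-spin): t₂g³ eg⁰, CFSE = 3(−0.4) + 0(+0.6) = -1.2Δ_oct = -1.2 × 156 = -187 kJ/mol.
Tetrahedral e² t₂¹ gives -0.8Δₜ = -0.8 × (4/9) × 156 = -55 kJ/mol.
Subtracting, OSPE = -187 − (-55) = -132 kJ/mol.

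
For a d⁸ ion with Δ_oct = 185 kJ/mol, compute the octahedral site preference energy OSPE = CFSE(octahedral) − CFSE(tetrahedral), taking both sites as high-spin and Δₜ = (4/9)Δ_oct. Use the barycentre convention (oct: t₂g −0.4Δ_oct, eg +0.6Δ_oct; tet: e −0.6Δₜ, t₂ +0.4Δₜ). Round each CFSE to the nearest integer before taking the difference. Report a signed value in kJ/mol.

-156

Octahedral high-spin t₂g⁶ eg²: CFSE = -1.2 × 185 = -222 kJ/mol.
Tetrahedral: e⁴ t₂⁴, CFSE = 4(−0.6) + 4(+0.4) = -0.8Δₜ = -0.8 × (4/9) × 185 = -66 kJ/mol.
OSPE = -222 − (-66) = -156 kJ/mol.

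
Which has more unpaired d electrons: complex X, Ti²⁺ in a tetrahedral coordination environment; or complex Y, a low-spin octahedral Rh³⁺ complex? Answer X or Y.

X: Ti²⁺: group 4, so d-count = 4 − 2 = 2; With tetrahedral geometry the complex is necessarily high-spin; e^2 t2^0 → 2 unpaired.
Y: Group 9 minus oxidation state +3 gives a d⁶ configuration for Rh³⁺; t2g^6 e_g^0 → 0 unpaired.
So X has more unpaired electrons.

X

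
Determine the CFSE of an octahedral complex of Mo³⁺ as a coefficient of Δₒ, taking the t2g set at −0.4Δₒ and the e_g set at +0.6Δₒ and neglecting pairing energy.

-1.2 Δₒ

Group 6 minus oxidation state +3 gives a d³ configuration for Mo³⁺.
For octahedral d³ the high- and low-spin configurations coincide.
Configuration: t2g^3 e_g^0.
CFSE = 3(-0.4Δₒ) + 0(0.6Δₒ) = -1.2Δₒ + 0.0Δₒ = -1.2Δₒ.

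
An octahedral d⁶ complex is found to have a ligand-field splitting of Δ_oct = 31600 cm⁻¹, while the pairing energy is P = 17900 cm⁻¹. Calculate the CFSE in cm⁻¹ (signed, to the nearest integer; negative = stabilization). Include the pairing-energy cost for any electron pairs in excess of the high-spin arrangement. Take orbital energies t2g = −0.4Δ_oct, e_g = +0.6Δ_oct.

Here Δ_oct > P (31600 > 17900), so the low-spin state is favoured.
That gives t2g^6 e_g^0.
Orbital CFSE = -2.4Δ_oct = -2.4 × 31600 = -75840 cm⁻¹.
Excess pairs vs high-spin: 3 − 1 = 2; pairing cost = +35800 cm⁻¹.
Net CFSE = -75840 + 35800 = -40040 cm⁻¹.

-40040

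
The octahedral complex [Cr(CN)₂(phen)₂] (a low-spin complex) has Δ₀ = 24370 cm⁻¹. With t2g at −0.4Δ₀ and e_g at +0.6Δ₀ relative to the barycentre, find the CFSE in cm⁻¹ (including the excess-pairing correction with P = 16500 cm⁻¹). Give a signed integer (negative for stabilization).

-22492

Ligand charges: 2×(-1) from CN⁻ and 2×(+0) from phen sum to -2; with overall charge +0, Cr is +2.
Cr is in group 6, so Cr²⁺ is d⁴ (6 − 2 = 4).
Configuration: t2g^4 e_g^0.
The orbital stabilization is -1.6Δ₀ = -1.6 × 24370 = -38992 cm⁻¹.
High-spin d⁴ would be t2g^3 e_g^1 with 0 pairs; low-spin has 1, so 1 excess pair costs +1P = +16500 cm⁻¹.
Net CFSE = -38992 + 16500 = -22492 cm⁻¹.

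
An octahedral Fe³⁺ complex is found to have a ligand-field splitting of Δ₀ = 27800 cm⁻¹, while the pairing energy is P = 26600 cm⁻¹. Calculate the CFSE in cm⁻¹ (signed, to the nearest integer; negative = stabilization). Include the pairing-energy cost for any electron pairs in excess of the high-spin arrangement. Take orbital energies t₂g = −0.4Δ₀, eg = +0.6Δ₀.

-2400

Group 8 minus oxidation state +3 gives a d⁵ configuration for Fe³⁺.
Here Δ₀ > P (27800 > 26600), so the low-spin state is favoured.
That gives t₂g⁵ eg⁰.
Orbital CFSE = -2.0Δ₀ = -2.0 × 27800 = -55600 cm⁻¹.
Excess pairs vs high-spin: 2 − 0 = 2; pairing cost = +53200 cm⁻¹.
Net CFSE = -55600 + 53200 = -2400 cm⁻¹.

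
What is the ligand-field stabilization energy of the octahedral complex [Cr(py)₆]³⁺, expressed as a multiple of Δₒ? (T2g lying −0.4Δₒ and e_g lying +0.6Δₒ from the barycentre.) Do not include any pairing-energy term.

py is neutral, so the +3 overall charge sits on Cr: oxidation state +3.
Group 6 minus oxidation state +3 gives a d³ configuration for Cr³⁺.
Configuration: t2g^3 e_g^0.
CFSE = 3(-0.4Δₒ) + 0(0.6Δₒ) = -1.2Δₒ + 0.0Δₒ = -1.2Δₒ.

-1.2 Δₒ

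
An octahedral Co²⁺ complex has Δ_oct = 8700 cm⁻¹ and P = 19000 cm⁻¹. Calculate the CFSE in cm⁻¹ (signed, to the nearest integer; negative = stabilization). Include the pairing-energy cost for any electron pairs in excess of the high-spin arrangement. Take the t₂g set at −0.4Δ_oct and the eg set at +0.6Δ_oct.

-6960

Co is in group 9, so Co²⁺ is d⁷ (9 − 2 = 7).
With Δ_oct < P the complex is high-spin.
Filling d⁷ accordingly: t₂g⁵ eg².
Orbital CFSE = -0.8Δ_oct = -0.8 × 8700 = -6960 cm⁻¹.
High-spin has no excess pairs, so no pairing correction applies.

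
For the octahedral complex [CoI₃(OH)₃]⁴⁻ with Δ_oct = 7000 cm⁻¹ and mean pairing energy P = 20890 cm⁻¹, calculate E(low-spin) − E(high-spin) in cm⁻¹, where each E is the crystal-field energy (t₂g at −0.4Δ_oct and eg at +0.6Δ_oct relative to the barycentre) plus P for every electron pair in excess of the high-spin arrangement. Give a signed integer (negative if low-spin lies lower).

Ligand charges: 3×(-1) from I⁻ and 3×(-1) from OH⁻ sum to -6; with overall charge -4, Co is +2.
Co²⁺: group 9, so d-count = 9 − 2 = 7.
High-spin d⁷ fills as t₂g⁵ eg² with CFSE 5(−0.4) + 2(+0.6) = -0.8Δ_oct = -5600 cm⁻¹.
Low-spin: t₂g⁶ eg¹, orbital CFSE = -1.8Δ_oct = -12600 cm⁻¹; plus 1 excess pair × P = +20890 cm⁻¹; total 8290 cm⁻¹.
E(LS) − E(HS) = 8290 − (-5600) = 13890 cm⁻¹.

13890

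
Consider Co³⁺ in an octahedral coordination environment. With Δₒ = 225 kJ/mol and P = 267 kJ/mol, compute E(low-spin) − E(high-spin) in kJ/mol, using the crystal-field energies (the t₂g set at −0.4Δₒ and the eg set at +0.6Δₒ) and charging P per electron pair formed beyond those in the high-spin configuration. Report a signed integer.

Co sits in group 9; removing 3 electrons leaves Co³⁺ with 9 − 3 = 6 d electrons.
High-spin d⁶ fills as t₂g⁴ eg² with CFSE 4(−0.4) + 2(+0.6) = -0.4Δₒ = -90 kJ/mol.
For low-spin the configuration is t₂g⁶ eg⁰: orbital energy -2.4 × 225 = -540 kJ/mol, and 2 additional pairs relative to high-spin add 534 kJ/mol, giving -6 kJ/mol.
E(LS) − E(HS) = -6 − (-90) = 84 kJ/mol.

84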